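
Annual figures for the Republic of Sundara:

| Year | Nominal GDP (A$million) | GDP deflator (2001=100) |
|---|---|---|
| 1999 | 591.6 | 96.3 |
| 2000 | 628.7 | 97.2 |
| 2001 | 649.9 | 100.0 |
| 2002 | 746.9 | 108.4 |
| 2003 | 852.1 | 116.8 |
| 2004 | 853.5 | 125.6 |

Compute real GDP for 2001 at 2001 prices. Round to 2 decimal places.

A$649.90 million

Real GDP 2001 = 649.9 / 1.000 = 649.90.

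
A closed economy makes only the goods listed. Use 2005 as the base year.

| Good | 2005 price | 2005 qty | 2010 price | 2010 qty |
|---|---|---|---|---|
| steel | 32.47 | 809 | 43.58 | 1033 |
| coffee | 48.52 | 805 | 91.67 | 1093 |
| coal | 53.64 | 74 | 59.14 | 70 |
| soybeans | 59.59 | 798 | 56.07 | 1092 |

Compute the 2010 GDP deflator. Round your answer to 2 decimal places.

135.51

Nominal GDP 2010 = 43.58·1033 + 91.67·1093 + 59.14·70 + 56.07·1092 = 210581.69.
Real GDP 2010 (at 2005 prices) = 32.47·1033 + 48.52·1093 + 53.64·70 + 59.59·1092 = 155400.95.
Deflator = Nominal/Real × 100 = 210581.69/155400.95 × 100 = 135.509.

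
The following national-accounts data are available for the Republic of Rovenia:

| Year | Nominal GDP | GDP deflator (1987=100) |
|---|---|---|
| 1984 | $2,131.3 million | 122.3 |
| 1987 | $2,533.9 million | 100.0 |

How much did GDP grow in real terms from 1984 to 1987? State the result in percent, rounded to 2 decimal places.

45.40%

Real GDP 1984 = 2131.3 / 1.223 = 1742.68.
Real GDP 1987 = 2533.9 / 1.000 = 2533.90.
Real growth = 2533.90 / 1742.68 − 1 = 0.4540.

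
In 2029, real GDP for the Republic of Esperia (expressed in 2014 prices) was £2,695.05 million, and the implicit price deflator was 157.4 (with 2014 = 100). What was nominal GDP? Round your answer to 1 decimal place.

Nominal GDP = Real × (implicit price deflator/100) = 2695.05 × 1.574 = 4242.01.

£4,242.0 million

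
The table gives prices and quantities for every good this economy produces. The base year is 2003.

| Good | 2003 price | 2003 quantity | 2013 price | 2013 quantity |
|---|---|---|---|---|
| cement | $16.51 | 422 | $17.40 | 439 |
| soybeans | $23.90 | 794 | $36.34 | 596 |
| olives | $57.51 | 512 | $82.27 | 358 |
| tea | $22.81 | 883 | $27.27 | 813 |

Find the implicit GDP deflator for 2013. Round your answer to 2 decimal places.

Nominal GDP 2013 = 17.40·439 + 36.34·596 + 82.27·358 + 27.27·813 = 80920.41.
Real GDP 2013 (at 2003 prices) = 16.51·439 + 23.90·596 + 57.51·358 + 22.81·813 = 60625.40.
Deflator = Nominal/Real × 100 = 80920.41/60625.40 × 100 = 133.476.

133.48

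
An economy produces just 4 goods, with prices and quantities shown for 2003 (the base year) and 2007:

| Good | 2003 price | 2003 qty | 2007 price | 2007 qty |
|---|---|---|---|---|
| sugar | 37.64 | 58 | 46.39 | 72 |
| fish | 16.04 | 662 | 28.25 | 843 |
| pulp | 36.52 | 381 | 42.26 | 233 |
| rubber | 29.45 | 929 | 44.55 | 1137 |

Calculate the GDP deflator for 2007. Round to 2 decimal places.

150.54

Nominal GDP 2007 = 46.39·72 + 28.25·843 + 42.26·233 + 44.55·1137 = 87654.76.
Real GDP 2007 (at 2003 prices) = 37.64·72 + 16.04·843 + 36.52·233 + 29.45·1137 = 58225.61.
Deflator = Nominal/Real × 100 = 87654.76/58225.61 × 100 = 150.543.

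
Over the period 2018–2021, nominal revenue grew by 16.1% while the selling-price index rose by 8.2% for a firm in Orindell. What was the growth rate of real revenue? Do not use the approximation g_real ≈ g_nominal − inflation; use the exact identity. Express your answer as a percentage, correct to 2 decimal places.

(1 + g_nom) = (1 + g_real)(1 + π), so g_real = 1.1610 / 1.0820 − 1 = 0.07301.

7.30%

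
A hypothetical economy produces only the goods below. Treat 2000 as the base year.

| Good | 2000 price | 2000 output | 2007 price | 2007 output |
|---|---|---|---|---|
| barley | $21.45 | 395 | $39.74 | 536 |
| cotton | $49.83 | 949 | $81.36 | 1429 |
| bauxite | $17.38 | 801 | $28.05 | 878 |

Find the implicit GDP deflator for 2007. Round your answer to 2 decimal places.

Nominal GDP 2007 = 39.74·536 + 81.36·1429 + 28.05·878 = 162191.98.
Real GDP 2007 (at 2000 prices) = 21.45·536 + 49.83·1429 + 17.38·878 = 97963.91.
Deflator = Nominal/Real × 100 = 162191.98/97963.91 × 100 = 165.563.

165.56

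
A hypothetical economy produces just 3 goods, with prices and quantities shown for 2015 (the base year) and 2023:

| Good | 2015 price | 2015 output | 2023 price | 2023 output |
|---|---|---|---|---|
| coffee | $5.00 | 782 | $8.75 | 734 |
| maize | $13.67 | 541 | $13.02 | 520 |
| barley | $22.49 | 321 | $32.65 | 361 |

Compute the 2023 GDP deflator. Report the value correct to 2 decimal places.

Nominal GDP 2023 = 8.75·734 + 13.02·520 + 32.65·361 = 24979.55.
Real GDP 2023 (at 2015 prices) = 5.00·734 + 13.67·520 + 22.49·361 = 18897.29.
Deflator = Nominal/Real × 100 = 24979.55/18897.29 × 100 = 132.186.

132.19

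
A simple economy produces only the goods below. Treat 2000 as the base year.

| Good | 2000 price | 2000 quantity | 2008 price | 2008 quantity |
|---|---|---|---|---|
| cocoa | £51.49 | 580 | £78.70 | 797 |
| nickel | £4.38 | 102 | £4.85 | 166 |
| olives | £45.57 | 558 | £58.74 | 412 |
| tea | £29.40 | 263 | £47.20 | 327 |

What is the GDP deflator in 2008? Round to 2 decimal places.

147.06

Nominal GDP 2008 = 78.70·797 + 4.85·166 + 58.74·412 + 47.20·327 = 103164.28.
Real GDP 2008 (at 2000 prices) = 51.49·797 + 4.38·166 + 45.57·412 + 29.40·327 = 70153.25.
Deflator = Nominal/Real × 100 = 103164.28/70153.25 × 100 = 147.056.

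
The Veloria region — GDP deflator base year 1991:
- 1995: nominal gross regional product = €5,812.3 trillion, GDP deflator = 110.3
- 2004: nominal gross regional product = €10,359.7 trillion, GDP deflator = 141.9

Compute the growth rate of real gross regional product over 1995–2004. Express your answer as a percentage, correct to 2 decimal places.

Real gross regional product 1995 = 5812.3 / 1.103 = 5269.54.
Real gross regional product 2004 = 10359.7 / 1.419 = 7300.70.
Real growth = 7300.70 / 5269.54 − 1 = 0.3855.

38.55%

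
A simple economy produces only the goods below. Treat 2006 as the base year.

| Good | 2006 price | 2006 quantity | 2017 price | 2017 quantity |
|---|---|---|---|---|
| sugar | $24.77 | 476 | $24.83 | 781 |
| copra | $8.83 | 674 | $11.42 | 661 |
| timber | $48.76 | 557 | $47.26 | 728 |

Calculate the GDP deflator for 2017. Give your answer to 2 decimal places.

101.10

Nominal GDP 2017 = 24.83·781 + 11.42·661 + 47.26·728 = 61346.13.
Real GDP 2017 (at 2006 prices) = 24.77·781 + 8.83·661 + 48.76·728 = 60679.28.
Deflator = Nominal/Real × 100 = 61346.13/60679.28 × 100 = 101.099.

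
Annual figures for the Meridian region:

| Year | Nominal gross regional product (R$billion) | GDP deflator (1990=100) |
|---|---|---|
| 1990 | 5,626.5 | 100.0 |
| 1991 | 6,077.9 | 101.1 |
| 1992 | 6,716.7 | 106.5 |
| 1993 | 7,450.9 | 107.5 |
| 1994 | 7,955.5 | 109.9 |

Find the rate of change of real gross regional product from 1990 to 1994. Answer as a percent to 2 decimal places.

Real gross regional product 1990 = 5626.5/1.000 = 5626.50.
Real gross regional product 1994 = 7955.5/1.099 = 7238.85.
Change = 7238.85/5626.50 − 1 = 0.2866.

28.66%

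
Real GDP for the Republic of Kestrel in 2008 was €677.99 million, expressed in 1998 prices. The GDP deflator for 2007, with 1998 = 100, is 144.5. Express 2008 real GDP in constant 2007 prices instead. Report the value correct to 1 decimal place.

€979.7 million

Real GDP in 2007 prices = Real GDP in 1998 prices × (P_2007/P_1998) = 677.99 × 1.445 = 979.70.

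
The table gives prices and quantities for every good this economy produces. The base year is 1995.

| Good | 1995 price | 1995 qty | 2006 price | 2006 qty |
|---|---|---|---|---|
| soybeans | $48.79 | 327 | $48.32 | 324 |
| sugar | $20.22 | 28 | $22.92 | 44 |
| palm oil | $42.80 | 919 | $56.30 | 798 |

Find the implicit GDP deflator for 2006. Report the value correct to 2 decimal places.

Nominal GDP 2006 = 48.32·324 + 22.92·44 + 56.30·798 = 61591.56.
Real GDP 2006 (at 1995 prices) = 48.79·324 + 20.22·44 + 42.80·798 = 50852.04.
Deflator = Nominal/Real × 100 = 61591.56/50852.04 × 100 = 121.119.

121.12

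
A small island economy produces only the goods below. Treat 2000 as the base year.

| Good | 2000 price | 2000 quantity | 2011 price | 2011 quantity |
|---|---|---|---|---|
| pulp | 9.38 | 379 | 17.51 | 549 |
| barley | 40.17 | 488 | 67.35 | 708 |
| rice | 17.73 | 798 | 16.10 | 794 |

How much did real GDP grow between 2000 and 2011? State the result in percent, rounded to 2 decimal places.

Real GDP 2000 = Nominal GDP 2000 = 9.38·379 + 40.17·488 + 17.73·798 = 37306.52.
Real GDP 2011 (at 2000 prices) = 9.38·549 + 40.17·708 + 17.73·794 = 47667.60.
Real growth = 47667.60/37306.52 − 1 = 0.2777.

27.77%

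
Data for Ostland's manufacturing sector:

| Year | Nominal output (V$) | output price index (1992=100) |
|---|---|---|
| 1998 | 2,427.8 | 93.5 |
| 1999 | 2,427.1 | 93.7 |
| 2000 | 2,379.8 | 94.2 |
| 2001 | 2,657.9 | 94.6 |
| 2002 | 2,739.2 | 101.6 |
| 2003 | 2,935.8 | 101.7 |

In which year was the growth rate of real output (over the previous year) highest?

1999: real = 2427.1/0.937 = 2590.29; growth vs 1998 (2596.58) = -0.24%.
2000: real = 2379.8/0.942 = 2526.33; growth vs 1999 (2590.29) = -2.47%.
2001: real = 2657.9/0.946 = 2809.62; growth vs 2000 (2526.33) = 11.21%.
2002: real = 2739.2/1.016 = 2696.06; growth vs 2001 (2809.62) = -4.04%.
2003: real = 2935.8/1.017 = 2886.73; growth vs 2002 (2696.06) = 7.07%.

2001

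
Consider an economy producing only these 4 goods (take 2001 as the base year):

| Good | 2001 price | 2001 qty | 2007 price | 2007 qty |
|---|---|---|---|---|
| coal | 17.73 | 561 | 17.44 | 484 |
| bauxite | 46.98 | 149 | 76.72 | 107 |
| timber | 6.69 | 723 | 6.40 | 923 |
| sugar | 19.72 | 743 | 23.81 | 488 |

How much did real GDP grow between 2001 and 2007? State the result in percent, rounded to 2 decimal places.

Real GDP 2001 = Nominal GDP 2001 = 17.73·561 + 46.98·149 + 6.69·723 + 19.72·743 = 36435.38.
Real GDP 2007 (at 2001 prices) = 17.73·484 + 46.98·107 + 6.69·923 + 19.72·488 = 29406.41.
Real growth = 29406.41/36435.38 − 1 = -0.1929.

-19.29%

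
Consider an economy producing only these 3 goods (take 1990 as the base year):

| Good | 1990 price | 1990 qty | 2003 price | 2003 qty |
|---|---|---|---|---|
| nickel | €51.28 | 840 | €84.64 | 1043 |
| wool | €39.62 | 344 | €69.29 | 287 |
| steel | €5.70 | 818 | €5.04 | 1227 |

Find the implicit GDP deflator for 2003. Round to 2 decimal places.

159.15

Nominal GDP 2003 = 84.64·1043 + 69.29·287 + 5.04·1227 = 114349.83.
Real GDP 2003 (at 1990 prices) = 51.28·1043 + 39.62·287 + 5.70·1227 = 71849.88.
Deflator = Nominal/Real × 100 = 114349.83/71849.88 × 100 = 159.151.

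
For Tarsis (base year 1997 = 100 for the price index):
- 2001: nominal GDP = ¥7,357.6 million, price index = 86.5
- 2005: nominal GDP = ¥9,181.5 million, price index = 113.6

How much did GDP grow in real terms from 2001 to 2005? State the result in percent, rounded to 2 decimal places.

Deflate each year: 2001 → 7357.6/0.865 = 8505.90; 2005 → 9181.5/1.136 = 8082.31.
So real GDP changed by 8082.31/8505.90 − 1 = -0.0498, i.e. -4.98%.

-4.98%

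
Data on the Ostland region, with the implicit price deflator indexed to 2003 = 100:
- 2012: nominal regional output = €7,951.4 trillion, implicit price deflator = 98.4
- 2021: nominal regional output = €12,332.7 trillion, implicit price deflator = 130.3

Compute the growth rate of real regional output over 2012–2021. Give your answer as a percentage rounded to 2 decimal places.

Real regional output 2012 = 7951.4 / 0.984 = 8080.69.
Real regional output 2021 = 12332.7 / 1.303 = 9464.85.
Real growth = 9464.85 / 8080.69 − 1 = 0.1713.

17.13%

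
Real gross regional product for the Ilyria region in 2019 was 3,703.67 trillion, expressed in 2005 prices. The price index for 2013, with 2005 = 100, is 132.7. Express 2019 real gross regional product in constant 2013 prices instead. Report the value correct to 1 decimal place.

4,914.8 trillion

Real gross regional product in 2013 prices = Real gross regional product in 2005 prices × (P_2013/P_2005) = 3703.67 × 1.327 = 4914.77.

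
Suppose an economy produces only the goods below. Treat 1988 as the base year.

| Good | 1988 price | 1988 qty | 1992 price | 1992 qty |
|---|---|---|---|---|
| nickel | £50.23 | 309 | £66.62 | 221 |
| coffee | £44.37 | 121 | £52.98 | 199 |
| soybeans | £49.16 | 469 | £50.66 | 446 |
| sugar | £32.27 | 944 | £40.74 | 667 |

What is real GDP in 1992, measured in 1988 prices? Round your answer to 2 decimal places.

£63379.91

Real GDP 1992 = Σ (p_1988 × q_1992) = 50.23·221 + 44.37·199 + 49.16·446 + 32.27·667 = 63379.91.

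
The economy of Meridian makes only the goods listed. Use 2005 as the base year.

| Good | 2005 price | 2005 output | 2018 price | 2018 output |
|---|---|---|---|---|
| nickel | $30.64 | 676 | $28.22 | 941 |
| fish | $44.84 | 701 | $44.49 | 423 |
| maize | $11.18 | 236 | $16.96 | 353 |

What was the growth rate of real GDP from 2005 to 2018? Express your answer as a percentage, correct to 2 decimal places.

Real GDP 2005 = Nominal GDP 2005 = 30.64·676 + 44.84·701 + 11.18·236 = 54783.96.
Real GDP 2018 (at 2005 prices) = 30.64·941 + 44.84·423 + 11.18·353 = 51746.10.
Real growth = 51746.10/54783.96 − 1 = -0.0555.

-5.55%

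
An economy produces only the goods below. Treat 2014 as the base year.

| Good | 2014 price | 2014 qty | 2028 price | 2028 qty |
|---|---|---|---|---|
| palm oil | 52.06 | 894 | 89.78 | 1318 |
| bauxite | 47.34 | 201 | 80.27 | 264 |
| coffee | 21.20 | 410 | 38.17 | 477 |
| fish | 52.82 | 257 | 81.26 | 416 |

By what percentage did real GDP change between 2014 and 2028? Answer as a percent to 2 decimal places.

44.53%

Real GDP 2014 = Nominal GDP 2014 = 52.06·894 + 47.34·201 + 21.20·410 + 52.82·257 = 78323.72.
Real GDP 2028 (at 2014 prices) = 52.06·1318 + 47.34·264 + 21.20·477 + 52.82·416 = 113198.36.
Real growth = 113198.36/78323.72 − 1 = 0.4453.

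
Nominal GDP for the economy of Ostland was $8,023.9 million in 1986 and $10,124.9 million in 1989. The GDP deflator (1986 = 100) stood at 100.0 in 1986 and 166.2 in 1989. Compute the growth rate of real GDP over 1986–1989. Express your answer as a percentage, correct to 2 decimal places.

Deflate each year: 1986 → 8023.9/1.000 = 8023.90; 1989 → 10124.9/1.662 = 6092.00.
So real GDP changed by 6092.00/8023.90 − 1 = -0.2408, i.e. -24.08%.

-24.08%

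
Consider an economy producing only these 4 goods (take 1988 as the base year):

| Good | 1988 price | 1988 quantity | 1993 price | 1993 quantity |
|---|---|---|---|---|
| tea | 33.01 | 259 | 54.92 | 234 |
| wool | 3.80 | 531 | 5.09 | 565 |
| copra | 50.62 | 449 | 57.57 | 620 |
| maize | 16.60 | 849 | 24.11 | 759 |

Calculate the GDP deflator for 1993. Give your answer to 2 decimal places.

Nominal GDP 1993 = 54.92·234 + 5.09·565 + 57.57·620 + 24.11·759 = 69720.02.
Real GDP 1993 (at 1988 prices) = 33.01·234 + 3.80·565 + 50.62·620 + 16.60·759 = 53855.14.
Deflator = Nominal/Real × 100 = 69720.02/53855.14 × 100 = 129.458.

129.46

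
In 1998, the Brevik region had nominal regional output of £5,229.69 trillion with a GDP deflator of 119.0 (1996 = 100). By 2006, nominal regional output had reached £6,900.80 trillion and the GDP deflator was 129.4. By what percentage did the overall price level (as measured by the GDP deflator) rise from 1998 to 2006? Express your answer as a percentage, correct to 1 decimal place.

8.7%

Price-level change = 129.4 / 119.0 − 1 = 0.0874.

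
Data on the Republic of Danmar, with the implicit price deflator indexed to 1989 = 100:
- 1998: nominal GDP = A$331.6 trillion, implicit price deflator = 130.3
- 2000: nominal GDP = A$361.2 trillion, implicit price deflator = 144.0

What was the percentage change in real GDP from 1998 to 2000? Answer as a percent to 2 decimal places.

Deflate each year: 1998 → 331.6/1.303 = 254.49; 2000 → 361.2/1.440 = 250.83.
So real GDP changed by 250.83/254.49 − 1 = -0.0144, i.e. -1.44%.

-1.44%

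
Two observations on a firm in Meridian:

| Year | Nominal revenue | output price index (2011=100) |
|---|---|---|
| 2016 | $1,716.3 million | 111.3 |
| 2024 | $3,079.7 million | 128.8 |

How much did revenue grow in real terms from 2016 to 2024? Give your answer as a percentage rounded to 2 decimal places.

55.06%

Deflate each year: 2016 → 1716.3/1.113 = 1542.05; 2024 → 3079.7/1.288 = 2391.07.
So real revenue changed by 2391.07/1542.05 − 1 = 0.5506, i.e. 55.06%.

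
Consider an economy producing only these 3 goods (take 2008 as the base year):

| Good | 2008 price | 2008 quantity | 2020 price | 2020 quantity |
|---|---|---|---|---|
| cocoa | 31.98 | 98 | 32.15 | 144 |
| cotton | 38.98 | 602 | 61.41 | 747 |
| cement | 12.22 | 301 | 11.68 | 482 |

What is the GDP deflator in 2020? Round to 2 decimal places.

Nominal GDP 2020 = 32.15·144 + 61.41·747 + 11.68·482 = 56132.63.
Real GDP 2020 (at 2008 prices) = 31.98·144 + 38.98·747 + 12.22·482 = 39613.22.
Deflator = Nominal/Real × 100 = 56132.63/39613.22 × 100 = 141.702.

141.70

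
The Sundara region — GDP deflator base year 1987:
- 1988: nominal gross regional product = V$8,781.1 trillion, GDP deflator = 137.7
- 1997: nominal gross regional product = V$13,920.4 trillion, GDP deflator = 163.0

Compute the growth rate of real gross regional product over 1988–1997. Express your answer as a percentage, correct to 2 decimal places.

Real gross regional product 1988 = 8781.1 / 1.377 = 6376.98.
Real gross regional product 1997 = 13920.4 / 1.630 = 8540.12.
Real growth = 8540.12 / 6376.98 − 1 = 0.3392.

33.92%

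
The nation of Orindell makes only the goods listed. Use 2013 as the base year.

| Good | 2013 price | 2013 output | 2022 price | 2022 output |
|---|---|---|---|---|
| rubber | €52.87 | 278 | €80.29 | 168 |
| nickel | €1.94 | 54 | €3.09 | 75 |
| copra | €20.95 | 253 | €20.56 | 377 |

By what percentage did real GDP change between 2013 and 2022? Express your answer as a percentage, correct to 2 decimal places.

-15.80%

Real GDP 2013 = Nominal GDP 2013 = 52.87·278 + 1.94·54 + 20.95·253 = 20102.97.
Real GDP 2022 (at 2013 prices) = 52.87·168 + 1.94·75 + 20.95·377 = 16925.81.
Real growth = 16925.81/20102.97 − 1 = -0.1580.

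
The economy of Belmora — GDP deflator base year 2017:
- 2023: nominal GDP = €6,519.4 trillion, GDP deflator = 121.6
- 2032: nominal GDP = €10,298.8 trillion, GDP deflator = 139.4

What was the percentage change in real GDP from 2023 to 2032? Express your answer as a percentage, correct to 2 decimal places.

Deflate each year: 2023 → 6519.4/1.216 = 5361.35; 2032 → 10298.8/1.394 = 7387.95.
So real GDP changed by 7387.95/5361.35 − 1 = 0.3780, i.e. 37.80%.

37.80%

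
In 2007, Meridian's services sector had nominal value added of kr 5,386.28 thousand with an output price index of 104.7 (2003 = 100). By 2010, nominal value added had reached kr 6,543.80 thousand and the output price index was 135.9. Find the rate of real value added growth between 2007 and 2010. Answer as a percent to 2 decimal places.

-6.40%

Real value added 2007 = 5386.28 / 1.047 = 5144.49.
Real value added 2010 = 6543.80 / 1.359 = 4815.16.
Real growth = 4815.16 / 5144.49 − 1 = -0.0640.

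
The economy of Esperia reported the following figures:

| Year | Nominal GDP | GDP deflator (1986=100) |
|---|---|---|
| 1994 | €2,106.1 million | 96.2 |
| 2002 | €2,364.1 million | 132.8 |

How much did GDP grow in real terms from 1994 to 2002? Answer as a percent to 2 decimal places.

Real GDP 1994 = 2106.1 / 0.962 = 2189.29.
Real GDP 2002 = 2364.1 / 1.328 = 1780.20.
Real growth = 1780.20 / 2189.29 − 1 = -0.1869.

-18.69%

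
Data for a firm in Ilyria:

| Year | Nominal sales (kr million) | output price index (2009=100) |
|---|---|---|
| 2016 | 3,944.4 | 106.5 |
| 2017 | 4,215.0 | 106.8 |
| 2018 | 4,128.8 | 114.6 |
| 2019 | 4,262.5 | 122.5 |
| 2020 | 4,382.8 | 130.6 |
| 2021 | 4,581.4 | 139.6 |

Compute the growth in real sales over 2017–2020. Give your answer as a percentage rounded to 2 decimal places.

-14.97%

Real sales 2017 = 4215.0/1.068 = 3946.63.
Real sales 2020 = 4382.8/1.306 = 3355.90.
Change = 3355.90/3946.63 − 1 = -0.1497.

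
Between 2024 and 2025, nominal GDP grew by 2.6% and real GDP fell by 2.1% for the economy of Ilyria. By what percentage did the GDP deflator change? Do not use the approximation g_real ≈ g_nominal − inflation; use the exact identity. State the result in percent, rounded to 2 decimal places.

(1 + g_nom) = (1 + g_real)(1 + π), so π = 1.0260 / 0.9790 − 1 = 0.04801.

4.80%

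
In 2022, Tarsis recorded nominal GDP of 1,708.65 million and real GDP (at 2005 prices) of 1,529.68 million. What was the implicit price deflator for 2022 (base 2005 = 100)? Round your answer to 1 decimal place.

implicit price deflator = (Nominal / Real) × 100 = 1708.65 / 1529.68 × 100 = 111.70.

111.7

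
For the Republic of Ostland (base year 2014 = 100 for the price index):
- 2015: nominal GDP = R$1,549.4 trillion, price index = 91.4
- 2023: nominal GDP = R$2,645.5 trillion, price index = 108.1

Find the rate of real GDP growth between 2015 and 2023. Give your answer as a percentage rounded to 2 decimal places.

44.37%

Real GDP 2015 = 1549.4 / 0.914 = 1695.19.
Real GDP 2023 = 2645.5 / 1.081 = 2447.27.
Real growth = 2447.27 / 1695.19 − 1 = 0.4437.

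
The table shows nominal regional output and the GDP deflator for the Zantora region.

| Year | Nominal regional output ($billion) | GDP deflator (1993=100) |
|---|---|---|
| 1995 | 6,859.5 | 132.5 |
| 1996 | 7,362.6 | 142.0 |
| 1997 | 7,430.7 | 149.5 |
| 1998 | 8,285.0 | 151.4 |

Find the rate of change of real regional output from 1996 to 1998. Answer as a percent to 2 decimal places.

5.54%

Real regional output 1996 = 7362.6/1.420 = 5184.93.
Real regional output 1998 = 8285.0/1.514 = 5472.26.
Change = 5472.26/5184.93 − 1 = 0.0554.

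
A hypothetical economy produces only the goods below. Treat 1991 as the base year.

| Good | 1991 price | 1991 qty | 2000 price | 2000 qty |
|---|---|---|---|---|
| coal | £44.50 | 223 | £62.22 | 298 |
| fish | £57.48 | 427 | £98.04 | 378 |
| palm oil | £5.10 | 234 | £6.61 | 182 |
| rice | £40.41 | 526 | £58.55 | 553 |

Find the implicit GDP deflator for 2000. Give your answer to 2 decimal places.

153.07

Nominal GDP 2000 = 62.22·298 + 98.04·378 + 6.61·182 + 58.55·553 = 89181.85.
Real GDP 2000 (at 1991 prices) = 44.50·298 + 57.48·378 + 5.10·182 + 40.41·553 = 58263.37.
Deflator = Nominal/Real × 100 = 89181.85/58263.37 × 100 = 153.067.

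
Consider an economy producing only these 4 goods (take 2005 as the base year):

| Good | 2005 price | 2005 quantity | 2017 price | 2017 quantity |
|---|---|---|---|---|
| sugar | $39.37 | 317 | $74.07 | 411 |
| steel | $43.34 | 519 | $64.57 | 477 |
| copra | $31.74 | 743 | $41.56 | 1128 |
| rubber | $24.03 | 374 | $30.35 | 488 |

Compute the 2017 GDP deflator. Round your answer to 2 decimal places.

145.68

Nominal GDP 2017 = 74.07·411 + 64.57·477 + 41.56·1128 + 30.35·488 = 122933.14.
Real GDP 2017 (at 2005 prices) = 39.37·411 + 43.34·477 + 31.74·1128 + 24.03·488 = 84383.61.
Deflator = Nominal/Real × 100 = 122933.14/84383.61 × 100 = 145.684.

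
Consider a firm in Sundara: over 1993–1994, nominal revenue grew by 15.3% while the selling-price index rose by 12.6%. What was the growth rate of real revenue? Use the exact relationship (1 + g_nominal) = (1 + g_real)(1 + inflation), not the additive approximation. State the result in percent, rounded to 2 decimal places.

(1 + g_nom) = (1 + g_real)(1 + π), so g_real = 1.1530 / 1.1260 − 1 = 0.02398.

2.40%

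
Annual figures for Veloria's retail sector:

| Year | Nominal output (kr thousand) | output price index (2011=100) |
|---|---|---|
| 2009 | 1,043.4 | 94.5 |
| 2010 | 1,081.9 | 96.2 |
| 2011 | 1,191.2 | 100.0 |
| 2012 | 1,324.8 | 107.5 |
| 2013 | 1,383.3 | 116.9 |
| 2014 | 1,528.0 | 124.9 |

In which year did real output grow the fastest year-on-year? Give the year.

2010: real = 1081.9/0.962 = 1124.64; growth vs 2009 (1104.13) = 1.86%.
2011: real = 1191.2/1.000 = 1191.20; growth vs 2010 (1124.64) = 5.92%.
2012: real = 1324.8/1.075 = 1232.37; growth vs 2011 (1191.20) = 3.46%.
2013: real = 1383.3/1.169 = 1183.32; growth vs 2012 (1232.37) = -3.98%.
2014: real = 1528.0/1.249 = 1223.38; growth vs 2013 (1183.32) = 3.39%.

2011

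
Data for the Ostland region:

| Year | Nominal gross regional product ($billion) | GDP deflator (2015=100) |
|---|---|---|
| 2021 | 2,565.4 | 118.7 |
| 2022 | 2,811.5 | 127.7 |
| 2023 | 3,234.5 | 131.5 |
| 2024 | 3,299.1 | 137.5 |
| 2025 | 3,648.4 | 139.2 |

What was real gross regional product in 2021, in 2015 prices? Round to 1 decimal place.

Real gross regional product 2021 = 2565.4 / 1.187 = 2161.25.

$2,161.2 billion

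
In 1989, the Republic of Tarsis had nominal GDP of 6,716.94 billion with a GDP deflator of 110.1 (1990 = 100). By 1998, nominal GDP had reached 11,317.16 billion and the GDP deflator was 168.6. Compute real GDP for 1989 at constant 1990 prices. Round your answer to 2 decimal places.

Real GDP = Nominal / (GDP deflator/100) = 6716.94 / 1.101 = 6100.76.

6,100.76 billion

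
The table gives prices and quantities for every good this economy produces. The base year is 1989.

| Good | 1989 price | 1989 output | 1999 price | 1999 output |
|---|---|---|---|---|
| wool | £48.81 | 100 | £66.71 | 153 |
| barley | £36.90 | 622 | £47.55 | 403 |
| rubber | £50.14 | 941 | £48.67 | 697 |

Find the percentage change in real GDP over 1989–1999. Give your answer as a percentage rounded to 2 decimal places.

-23.63%

Real GDP 1989 = Nominal GDP 1989 = 48.81·100 + 36.90·622 + 50.14·941 = 75014.54.
Real GDP 1999 (at 1989 prices) = 48.81·153 + 36.90·403 + 50.14·697 = 57286.21.
Real growth = 57286.21/75014.54 − 1 = -0.2363.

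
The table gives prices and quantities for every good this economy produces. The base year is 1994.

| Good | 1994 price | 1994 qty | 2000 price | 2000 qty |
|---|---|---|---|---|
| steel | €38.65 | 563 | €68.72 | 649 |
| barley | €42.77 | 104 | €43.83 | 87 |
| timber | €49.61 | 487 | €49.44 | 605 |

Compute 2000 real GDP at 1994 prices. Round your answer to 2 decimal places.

€58818.89

Real GDP 2000 = Σ (p_1994 × q_2000) = 38.65·649 + 42.77·87 + 49.61·605 = 58818.89.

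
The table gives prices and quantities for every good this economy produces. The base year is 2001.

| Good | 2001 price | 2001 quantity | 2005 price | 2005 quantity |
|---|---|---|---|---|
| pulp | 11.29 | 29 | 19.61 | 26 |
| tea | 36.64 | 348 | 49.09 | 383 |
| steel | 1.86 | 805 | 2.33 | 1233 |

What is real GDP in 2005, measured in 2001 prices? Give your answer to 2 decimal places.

Real GDP 2005 = Σ (p_2001 × q_2005) = 11.29·26 + 36.64·383 + 1.86·1233 = 16620.04.

16620.04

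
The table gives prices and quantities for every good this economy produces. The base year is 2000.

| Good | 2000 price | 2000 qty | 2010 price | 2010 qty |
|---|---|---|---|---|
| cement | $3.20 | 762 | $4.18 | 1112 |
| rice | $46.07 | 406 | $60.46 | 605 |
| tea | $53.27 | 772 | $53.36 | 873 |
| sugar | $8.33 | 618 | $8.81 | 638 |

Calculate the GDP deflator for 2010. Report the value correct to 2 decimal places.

Nominal GDP 2010 = 4.18·1112 + 60.46·605 + 53.36·873 + 8.81·638 = 93430.52.
Real GDP 2010 (at 2000 prices) = 3.20·1112 + 46.07·605 + 53.27·873 + 8.33·638 = 83250.00.
Deflator = Nominal/Real × 100 = 93430.52/83250.00 × 100 = 112.229.

112.23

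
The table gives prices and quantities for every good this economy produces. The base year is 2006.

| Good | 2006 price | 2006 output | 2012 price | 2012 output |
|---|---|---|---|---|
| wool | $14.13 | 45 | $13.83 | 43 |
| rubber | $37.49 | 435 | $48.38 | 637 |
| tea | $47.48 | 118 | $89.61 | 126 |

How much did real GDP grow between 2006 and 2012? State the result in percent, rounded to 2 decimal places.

35.15%

Real GDP 2006 = Nominal GDP 2006 = 14.13·45 + 37.49·435 + 47.48·118 = 22546.64.
Real GDP 2012 (at 2006 prices) = 14.13·43 + 37.49·637 + 47.48·126 = 30471.20.
Real growth = 30471.20/22546.64 − 1 = 0.3515.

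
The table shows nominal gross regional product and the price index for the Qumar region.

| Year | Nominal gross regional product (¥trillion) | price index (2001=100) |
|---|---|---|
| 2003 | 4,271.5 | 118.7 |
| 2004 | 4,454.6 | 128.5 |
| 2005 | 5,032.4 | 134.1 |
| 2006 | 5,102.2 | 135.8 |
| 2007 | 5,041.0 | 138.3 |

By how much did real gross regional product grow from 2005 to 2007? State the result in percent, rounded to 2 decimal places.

-2.87%

Real gross regional product 2005 = 5032.4/1.341 = 3752.72.
Real gross regional product 2007 = 5041.0/1.383 = 3644.97.
Change = 3644.97/3752.72 − 1 = -0.0287.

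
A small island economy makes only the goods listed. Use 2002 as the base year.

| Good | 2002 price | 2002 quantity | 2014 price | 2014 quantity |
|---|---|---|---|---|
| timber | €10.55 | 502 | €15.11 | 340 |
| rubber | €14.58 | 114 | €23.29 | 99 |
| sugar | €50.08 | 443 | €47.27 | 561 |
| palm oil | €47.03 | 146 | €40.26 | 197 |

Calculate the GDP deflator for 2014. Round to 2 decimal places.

98.83

Nominal GDP 2014 = 15.11·340 + 23.29·99 + 47.27·561 + 40.26·197 = 41892.80.
Real GDP 2014 (at 2002 prices) = 10.55·340 + 14.58·99 + 50.08·561 + 47.03·197 = 42390.21.
Deflator = Nominal/Real × 100 = 41892.80/42390.21 × 100 = 98.827.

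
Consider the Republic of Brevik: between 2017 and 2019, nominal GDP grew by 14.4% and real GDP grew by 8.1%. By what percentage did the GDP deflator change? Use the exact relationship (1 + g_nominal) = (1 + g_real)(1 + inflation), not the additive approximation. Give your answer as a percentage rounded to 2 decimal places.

5.83%

(1 + g_nom) = (1 + g_real)(1 + π), so π = 1.1440 / 1.0810 − 1 = 0.05828.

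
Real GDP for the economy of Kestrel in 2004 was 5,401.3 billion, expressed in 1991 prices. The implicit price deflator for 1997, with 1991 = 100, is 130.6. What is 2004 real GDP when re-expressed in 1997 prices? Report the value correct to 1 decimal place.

7,054.1 billion

Real GDP in 1997 prices = Real GDP in 1991 prices × (P_1997/P_1991) = 5401.3 × 1.306 = 7054.10.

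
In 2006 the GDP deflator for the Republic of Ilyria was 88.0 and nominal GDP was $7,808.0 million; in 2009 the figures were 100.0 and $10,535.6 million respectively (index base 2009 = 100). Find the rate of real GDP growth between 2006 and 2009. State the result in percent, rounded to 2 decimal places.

18.74%

Deflate each year: 2006 → 7808.0/0.880 = 8872.73; 2009 → 10535.6/1.000 = 10535.60.
So real GDP changed by 10535.60/8872.73 − 1 = 0.1874, i.e. 18.74%.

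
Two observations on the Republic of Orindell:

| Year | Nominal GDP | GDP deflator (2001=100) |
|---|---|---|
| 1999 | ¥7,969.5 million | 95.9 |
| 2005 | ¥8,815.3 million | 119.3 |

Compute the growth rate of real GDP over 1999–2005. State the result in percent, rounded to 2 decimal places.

-11.08%

Real GDP 1999 = 7969.5 / 0.959 = 8310.22.
Real GDP 2005 = 8815.3 / 1.193 = 7389.19.
Real growth = 7389.19 / 8310.22 − 1 = -0.1108.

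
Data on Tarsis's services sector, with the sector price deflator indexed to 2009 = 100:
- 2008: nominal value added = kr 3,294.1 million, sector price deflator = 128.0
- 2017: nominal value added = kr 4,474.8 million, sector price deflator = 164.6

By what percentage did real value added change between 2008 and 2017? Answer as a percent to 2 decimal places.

5.64%

Deflate each year: 2008 → 3294.1/1.280 = 2573.52; 2017 → 4474.8/1.646 = 2718.59.
So real value added changed by 2718.59/2573.52 − 1 = 0.0564, i.e. 5.64%.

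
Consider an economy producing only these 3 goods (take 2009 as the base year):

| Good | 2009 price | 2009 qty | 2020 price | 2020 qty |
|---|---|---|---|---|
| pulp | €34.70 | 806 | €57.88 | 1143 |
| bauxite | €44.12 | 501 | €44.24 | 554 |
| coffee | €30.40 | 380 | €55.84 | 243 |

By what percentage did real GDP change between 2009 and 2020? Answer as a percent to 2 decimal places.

Real GDP 2009 = Nominal GDP 2009 = 34.70·806 + 44.12·501 + 30.40·380 = 61624.32.
Real GDP 2020 (at 2009 prices) = 34.70·1143 + 44.12·554 + 30.40·243 = 71491.78.
Real growth = 71491.78/61624.32 − 1 = 0.1601.

16.01%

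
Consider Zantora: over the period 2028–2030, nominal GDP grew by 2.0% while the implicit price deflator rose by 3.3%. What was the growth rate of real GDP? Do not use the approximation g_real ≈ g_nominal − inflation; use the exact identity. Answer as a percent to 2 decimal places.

-1.26%

(1 + g_nom) = (1 + g_real)(1 + π), so g_real = 1.0200 / 1.0330 − 1 = -0.01258.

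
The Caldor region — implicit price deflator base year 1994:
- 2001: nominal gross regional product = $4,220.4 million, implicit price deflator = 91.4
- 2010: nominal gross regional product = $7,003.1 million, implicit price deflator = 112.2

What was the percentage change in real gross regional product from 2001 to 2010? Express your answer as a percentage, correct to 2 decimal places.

Deflate each year: 2001 → 4220.4/0.914 = 4617.51; 2010 → 7003.1/1.122 = 6241.62.
So real gross regional product changed by 6241.62/4617.51 − 1 = 0.3517, i.e. 35.17%.

35.17%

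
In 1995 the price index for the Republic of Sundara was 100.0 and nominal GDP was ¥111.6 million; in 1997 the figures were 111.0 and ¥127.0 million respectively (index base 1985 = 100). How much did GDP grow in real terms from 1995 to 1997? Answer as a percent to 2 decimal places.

2.52%

Real GDP 1995 = 111.6 / 1.000 = 111.60.
Real GDP 1997 = 127.0 / 1.110 = 114.41.
Real growth = 114.41 / 111.60 − 1 = 0.0252.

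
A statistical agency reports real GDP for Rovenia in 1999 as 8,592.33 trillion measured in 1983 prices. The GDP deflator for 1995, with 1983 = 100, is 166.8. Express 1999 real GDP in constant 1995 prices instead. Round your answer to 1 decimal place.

Real GDP in 1995 prices = Real GDP in 1983 prices × (P_1995/P_1983) = 8592.33 × 1.668 = 14332.01.

14,332.0 trillion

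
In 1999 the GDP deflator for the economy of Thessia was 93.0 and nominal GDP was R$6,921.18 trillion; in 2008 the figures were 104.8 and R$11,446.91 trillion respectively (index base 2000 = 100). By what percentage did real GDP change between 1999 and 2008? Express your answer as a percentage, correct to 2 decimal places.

Deflate each year: 1999 → 6921.18/0.930 = 7442.13; 2008 → 11446.91/1.048 = 10922.62.
So real GDP changed by 10922.62/7442.13 − 1 = 0.4677, i.e. 46.77%.

46.77%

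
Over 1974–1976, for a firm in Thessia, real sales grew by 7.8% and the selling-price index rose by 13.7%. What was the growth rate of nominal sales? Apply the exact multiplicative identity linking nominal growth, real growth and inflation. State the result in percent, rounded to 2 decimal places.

22.57%

(1 + g_nom) = (1 + g_real)(1 + π) = 1.0780 × 1.1370 = 1.22569.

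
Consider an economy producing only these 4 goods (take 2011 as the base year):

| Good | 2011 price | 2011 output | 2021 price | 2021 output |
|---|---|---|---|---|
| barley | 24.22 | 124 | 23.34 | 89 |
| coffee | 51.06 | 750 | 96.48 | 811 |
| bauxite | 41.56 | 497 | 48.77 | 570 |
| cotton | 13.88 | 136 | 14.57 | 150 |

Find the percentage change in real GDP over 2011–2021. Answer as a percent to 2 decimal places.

8.61%

Real GDP 2011 = Nominal GDP 2011 = 24.22·124 + 51.06·750 + 41.56·497 + 13.88·136 = 63841.28.
Real GDP 2021 (at 2011 prices) = 24.22·89 + 51.06·811 + 41.56·570 + 13.88·150 = 69336.44.
Real growth = 69336.44/63841.28 − 1 = 0.0861.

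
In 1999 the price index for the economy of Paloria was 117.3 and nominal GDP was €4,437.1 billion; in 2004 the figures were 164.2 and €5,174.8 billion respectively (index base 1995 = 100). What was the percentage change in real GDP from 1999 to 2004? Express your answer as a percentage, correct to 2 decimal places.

-16.69%

Deflate each year: 1999 → 4437.1/1.173 = 3782.69; 2004 → 5174.8/1.642 = 3151.52.
So real GDP changed by 3151.52/3782.69 − 1 = -0.1669, i.e. -16.69%.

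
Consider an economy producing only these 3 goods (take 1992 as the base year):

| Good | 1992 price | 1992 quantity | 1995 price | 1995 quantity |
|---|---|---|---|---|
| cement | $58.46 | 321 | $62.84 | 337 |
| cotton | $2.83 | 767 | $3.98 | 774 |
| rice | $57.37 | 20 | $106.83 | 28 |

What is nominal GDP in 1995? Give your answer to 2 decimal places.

Nominal GDP 1995 = Σ (p_1995 × q_1995) = 62.84·337 + 3.98·774 + 106.83·28 = 27248.84.

$27248.84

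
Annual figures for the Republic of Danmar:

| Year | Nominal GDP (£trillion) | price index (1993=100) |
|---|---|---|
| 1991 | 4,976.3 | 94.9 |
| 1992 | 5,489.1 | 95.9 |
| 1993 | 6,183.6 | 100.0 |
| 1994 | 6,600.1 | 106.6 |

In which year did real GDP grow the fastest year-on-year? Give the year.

1992: real = 5489.1/0.959 = 5723.77; growth vs 1991 (5243.73) = 9.15%.
1993: real = 6183.6/1.000 = 6183.60; growth vs 1992 (5723.77) = 8.03%.
1994: real = 6600.1/1.066 = 6191.46; growth vs 1993 (6183.60) = 0.13%.

1992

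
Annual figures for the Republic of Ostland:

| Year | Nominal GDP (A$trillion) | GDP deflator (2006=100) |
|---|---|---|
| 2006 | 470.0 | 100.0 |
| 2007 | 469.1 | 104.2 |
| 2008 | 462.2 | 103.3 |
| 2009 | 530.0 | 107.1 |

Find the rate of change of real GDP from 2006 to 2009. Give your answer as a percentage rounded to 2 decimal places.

5.29%

Real GDP 2006 = 470.0/1.000 = 470.00.
Real GDP 2009 = 530.0/1.071 = 494.86.
Change = 494.86/470.00 − 1 = 0.0529.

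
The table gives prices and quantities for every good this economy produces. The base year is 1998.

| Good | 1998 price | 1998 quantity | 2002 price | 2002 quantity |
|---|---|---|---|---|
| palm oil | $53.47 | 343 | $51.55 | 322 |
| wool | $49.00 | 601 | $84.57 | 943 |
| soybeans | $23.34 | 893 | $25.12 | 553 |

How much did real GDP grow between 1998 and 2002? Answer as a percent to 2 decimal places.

Real GDP 1998 = Nominal GDP 1998 = 53.47·343 + 49.00·601 + 23.34·893 = 68631.83.
Real GDP 2002 (at 1998 prices) = 53.47·322 + 49.00·943 + 23.34·553 = 76331.36.
Real growth = 76331.36/68631.83 − 1 = 0.1122.

11.22%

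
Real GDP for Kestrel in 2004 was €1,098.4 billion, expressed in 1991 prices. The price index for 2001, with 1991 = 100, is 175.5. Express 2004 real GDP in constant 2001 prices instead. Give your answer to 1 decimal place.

€1,927.7 billion

Real GDP in 2001 prices = Real GDP in 1991 prices × (P_2001/P_1991) = 1098.4 × 1.755 = 1927.69.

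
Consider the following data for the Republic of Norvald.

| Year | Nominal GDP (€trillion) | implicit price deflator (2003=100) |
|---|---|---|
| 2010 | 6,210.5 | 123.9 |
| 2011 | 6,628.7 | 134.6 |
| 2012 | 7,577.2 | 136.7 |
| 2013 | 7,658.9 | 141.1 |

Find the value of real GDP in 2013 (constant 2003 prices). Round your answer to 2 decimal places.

Real GDP 2013 = 7658.9 / 1.411 = 5427.99.

€5,427.99 trillion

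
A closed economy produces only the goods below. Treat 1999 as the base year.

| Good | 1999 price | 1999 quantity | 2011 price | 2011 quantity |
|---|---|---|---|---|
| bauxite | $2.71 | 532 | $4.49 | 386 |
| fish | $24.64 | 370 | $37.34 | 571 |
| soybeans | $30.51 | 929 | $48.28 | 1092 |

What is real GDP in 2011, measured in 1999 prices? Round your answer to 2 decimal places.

$48432.42

Real GDP 2011 = Σ (p_1999 × q_2011) = 2.71·386 + 24.64·571 + 30.51·1092 = 48432.42.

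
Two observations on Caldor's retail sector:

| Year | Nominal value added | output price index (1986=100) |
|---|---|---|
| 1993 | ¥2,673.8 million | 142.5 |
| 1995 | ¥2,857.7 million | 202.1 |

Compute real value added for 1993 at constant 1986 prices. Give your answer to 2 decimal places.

¥1,876.35 million

Real value added = Nominal / (output price index/100) = 2673.8 / 1.425 = 1876.35.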